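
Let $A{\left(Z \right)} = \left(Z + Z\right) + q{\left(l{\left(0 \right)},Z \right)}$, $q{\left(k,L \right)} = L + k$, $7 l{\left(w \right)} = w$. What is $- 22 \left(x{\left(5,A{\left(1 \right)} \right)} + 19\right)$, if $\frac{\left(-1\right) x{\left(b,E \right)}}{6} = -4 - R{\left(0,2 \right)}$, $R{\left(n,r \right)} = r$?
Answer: $-1210$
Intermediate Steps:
$l{\left(w \right)} = \frac{w}{7}$
$A{\left(Z \right)} = 3 Z$ ($A{\left(Z \right)} = \left(Z + Z\right) + \left(Z + \frac{1}{7} \cdot 0\right) = 2 Z + \left(Z + 0\right) = 2 Z + Z = 3 Z$)
$x{\left(b,E \right)} = 36$ ($x{\left(b,E \right)} = - 6 \left(-4 - 2\right) = \left(-6\right) \left(-6\right) = 36$)
$- 22 \left(x{\left(5,A{\left(1 \right)} \right)} + 19\right) = - 22 \left(36 + 19\right) = \left(-22\right) 55 = -1210$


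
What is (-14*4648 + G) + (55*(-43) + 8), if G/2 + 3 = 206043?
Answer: 344651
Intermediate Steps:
G = 412080 (G = -6 + 2*206043 = -6 + 412086 = 412080)
(-14*4648 + G) + (55*(-43) + 8) = (-14*4648 + 412080) + (55*(-43) + 8) = (-65072 + 412080) + (-2365 + 8) = 347008 - 2357 = 344651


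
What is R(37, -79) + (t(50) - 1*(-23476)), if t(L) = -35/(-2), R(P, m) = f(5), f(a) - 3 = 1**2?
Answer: 46995/2 ≈ 23498.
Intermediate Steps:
f(a) = 4 (f(a) = 3 + 1**2 = 3 + 1 = 4)
R(P, m) = 4
t(L) = 35/2 (t(L) = -35*(-1/2) = 35/2)
R(37, -79) + (t(50) - 1*(-23476)) = 4 + (35/2 - 1*(-23476)) = 4 + (35/2 + 23476) = 4 + 46987/2 = 46995/2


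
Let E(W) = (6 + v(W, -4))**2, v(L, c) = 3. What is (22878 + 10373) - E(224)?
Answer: 33170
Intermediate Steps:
E(W) = 81 (E(W) = (6 + 3)**2 = 9**2 = 81)
(22878 + 10373) - E(224) = (22878 + 10373) - 1*81 = 33251 - 81 = 33170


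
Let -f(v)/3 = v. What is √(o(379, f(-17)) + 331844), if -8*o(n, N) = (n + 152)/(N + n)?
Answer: √245431708235/860 ≈ 576.06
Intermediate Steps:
f(v) = -3*v
o(n, N) = -(152 + n)/(8*(N + n)) (o(n, N) = -(n + 152)/(8*(N + n)) = -(152 + n)/(8*(N + n)))
√(o(379, f(-17)) + 331844) = √((-19 - ⅛*379)/(-3*(-17) + 379) + 331844) = √((-19 - 379/8)/(51 + 379) + 331844) = √(-531/8/430 + 331844) = √((1/430)*(-531/8) + 331844) = √(-531/3440 + 331844) = √(1141542829/3440) = √245431708235/860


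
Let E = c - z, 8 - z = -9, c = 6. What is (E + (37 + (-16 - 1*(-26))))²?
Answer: 1296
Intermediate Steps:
z = 17 (z = 8 - 1*(-9) = 8 + 9 = 17)
E = -11 (E = 6 - 1*17 = 6 - 17 = -11)
(E + (37 + (-16 - 1*(-26))))² = (-11 + (37 + (-16 - 1*(-26))))² = (-11 + (37 + (-16 + 26)))² = (-11 + (37 + 10))² = (-11 + 47)² = 36² = 1296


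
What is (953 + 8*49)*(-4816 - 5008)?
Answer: -13213280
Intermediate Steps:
(953 + 8*49)*(-4816 - 5008) = (953 + 392)*(-9824) = 1345*(-9824) = -13213280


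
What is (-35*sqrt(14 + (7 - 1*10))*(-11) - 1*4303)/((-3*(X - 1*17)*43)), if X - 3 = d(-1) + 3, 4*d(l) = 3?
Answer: -17212/5289 + 1540*sqrt(11)/5289 ≈ -2.2886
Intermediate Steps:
d(l) = 3/4 (d(l) = (1/4)*3 = 3/4)
X = 27/4 (X = 3 + (3/4 + 3) = 3 + 15/4 = 27/4 ≈ 6.7500)
(-35*sqrt(14 + (7 - 1*10))*(-11) - 1*4303)/((-3*(X - 1*17)*43)) = (-35*sqrt(14 + (7 - 1*10))*(-11) - 1*4303)/((-3*(27/4 - 1*17)*43)) = (-35*sqrt(14 + (7 - 10))*(-11) - 4303)/((-3*(27/4 - 17)*43)) = (-35*sqrt(14 - 3)*(-11) - 4303)/((-3*(-41/4)*43)) = (-35*sqrt(11)*(-11) - 4303)/(((123/4)*43)) = (385*sqrt(11) - 4303)/(5289/4) = (-4303 + 385*sqrt(11))*(4/5289) = -17212/5289 + 1540*sqrt(11)/5289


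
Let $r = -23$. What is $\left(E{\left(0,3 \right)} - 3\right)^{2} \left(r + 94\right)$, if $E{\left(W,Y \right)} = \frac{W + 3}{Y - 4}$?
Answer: $2556$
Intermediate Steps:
$E{\left(W,Y \right)} = \frac{3 + W}{-4 + Y}$
$\left(E{\left(0,3 \right)} - 3\right)^{2} \left(r + 94\right) = \left(\frac{3 + 0}{-4 + 3} - 3\right)^{2} \left(-23 + 94\right) = \left(\frac{1}{-1} \cdot 3 - 3\right)^{2} \cdot 71 = \left(\left(-1\right) 3 - 3\right)^{2} \cdot 71 = \left(-3 - 3\right)^{2} \cdot 71 = \left(-6\right)^{2} \cdot 71 = 36 \cdot 71 = 2556$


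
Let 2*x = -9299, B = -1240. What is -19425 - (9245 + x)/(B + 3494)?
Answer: -12511013/644 ≈ -19427.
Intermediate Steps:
x = -9299/2 (x = (1/2)*(-9299) = -9299/2 ≈ -4649.5)
-19425 - (9245 + x)/(B + 3494) = -19425 - (9245 - 9299/2)/(-1240 + 3494) = -19425 - 9191/(2*2254) = -19425 - 1*1313/644 = -19425 - 1313/644 = -12511013/644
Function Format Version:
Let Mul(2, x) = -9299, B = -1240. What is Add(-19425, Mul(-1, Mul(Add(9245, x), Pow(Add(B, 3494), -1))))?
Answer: Rational(-12511013, 644) ≈ -19427.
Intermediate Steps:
x = Rational(-9299, 2) (x = Mul(Rational(1, 2), -9299) = Rational(-9299, 2) ≈ -4649.5)
Add(-19425, Mul(-1, Mul(Add(9245, x), Pow(Add(B, 3494), -1)))) = Add(-19425, Mul(-1, Mul(Add(9245, Rational(-9299, 2)), Pow(Add(-1240, 3494), -1)))) = Add(-19425, Mul(-1, Mul(Rational(9191, 2), Pow(2254, -1)))) = Add(-19425, Mul(-1, Mul(Rational(9191, 2), Rational(1, 2254)))) = Add(-19425, Mul(-1, Rational(1313, 644))) = Add(-19425, Rational(-1313, 644)) = Rational(-12511013, 644)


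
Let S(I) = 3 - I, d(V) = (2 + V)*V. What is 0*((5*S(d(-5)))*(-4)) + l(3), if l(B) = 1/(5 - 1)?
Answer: ¼ ≈ 0.25000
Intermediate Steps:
d(V) = V*(2 + V)
l(B) = ¼ (l(B) = 1/4 = ¼)
0*((5*S(d(-5)))*(-4)) + l(3) = 0*((5*(3 - (-5)*(2 - 5)))*(-4)) + ¼ = 0*((5*(3 - (-5)*(-3)))*(-4)) + ¼ = 0*((5*(3 - 1*15))*(-4)) + ¼ = 0*((5*(3 - 15))*(-4)) + ¼ = 0*((5*(-12))*(-4)) + ¼ = 0*(-60*(-4)) + ¼ = 0*240 + ¼ = 0 + ¼ = ¼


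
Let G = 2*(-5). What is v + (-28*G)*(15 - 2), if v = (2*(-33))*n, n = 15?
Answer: 2650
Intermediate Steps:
G = -10
v = -990 (v = (2*(-33))*15 = -66*15 = -990)
v + (-28*G)*(15 - 2) = -990 + (-28*(-10))*(15 - 2) = -990 + 280*13 = -990 + 3640 = 2650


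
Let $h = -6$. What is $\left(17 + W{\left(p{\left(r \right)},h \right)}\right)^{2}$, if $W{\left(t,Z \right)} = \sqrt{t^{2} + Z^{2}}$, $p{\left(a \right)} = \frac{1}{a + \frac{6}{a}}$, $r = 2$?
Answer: $\frac{\left(85 + \sqrt{901}\right)^{2}}{25} \approx 529.15$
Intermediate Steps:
$W{\left(t,Z \right)} = \sqrt{Z^{2} + t^{2}}$
$\left(17 + W{\left(p{\left(r \right)},h \right)}\right)^{2} = \left(17 + \sqrt{\left(-6\right)^{2} + \left(\frac{2}{6 + 2^{2}}\right)^{2}}\right)^{2} = \left(17 + \sqrt{36 + \left(\frac{2}{6 + 4}\right)^{2}}\right)^{2} = \left(17 + \sqrt{36 + \left(\frac{2}{10}\right)^{2}}\right)^{2} = \left(17 + \sqrt{36 + \left(2 \cdot \frac{1}{10}\right)^{2}}\right)^{2} = \left(17 + \sqrt{36 + \left(\frac{1}{5}\right)^{2}}\right)^{2} = \left(17 + \sqrt{36 + \frac{1}{25}}\right)^{2} = \left(17 + \sqrt{\frac{901}{25}}\right)^{2} = \left(17 + \frac{\sqrt{901}}{5}\right)^{2}$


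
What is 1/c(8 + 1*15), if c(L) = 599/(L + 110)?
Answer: 133/599 ≈ 0.22204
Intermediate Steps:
c(L) = 599/(110 + L)
1/c(8 + 1*15) = 1/(599/(110 + (8 + 1*15))) = 1/(599/(110 + (8 + 15))) = 1/(599/(110 + 23)) = 1/(599/133) = 133/599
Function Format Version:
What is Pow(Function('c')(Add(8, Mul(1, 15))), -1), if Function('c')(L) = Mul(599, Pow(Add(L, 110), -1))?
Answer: Rational(133, 599) ≈ 0.22204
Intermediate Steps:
Function('c')(L) = Mul(599, Pow(Add(110, L), -1))
Pow(Function('c')(Add(8, Mul(1, 15))), -1) = Pow(Mul(599, Pow(Add(110, Add(8, Mul(1, 15))), -1)), -1) = Pow(Mul(599, Pow(Add(110, Add(8, 15)), -1)), -1) = Pow(Mul(599, Pow(Add(110, 23), -1)), -1) = Pow(Mul(599, Pow(133, -1)), -1) = Pow(Mul(599, Rational(1, 133)), -1) = Pow(Rational(599, 133), -1) = Rational(133, 599)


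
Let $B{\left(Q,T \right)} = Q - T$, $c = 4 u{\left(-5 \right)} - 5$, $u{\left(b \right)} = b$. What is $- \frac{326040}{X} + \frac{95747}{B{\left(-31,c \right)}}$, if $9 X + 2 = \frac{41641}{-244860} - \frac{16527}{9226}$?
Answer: $\frac{2779774425799037}{3835344774} \approx 7.2478 \cdot 10^{5}$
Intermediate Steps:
$X = - \frac{639224129}{1452264660}$ ($X = - \frac{2}{9} + \frac{\frac{41641}{-244860} - \frac{16527}{9226}}{9} = - \frac{2}{9} + \frac{41641 \left(- \frac{1}{244860}\right) - \frac{2361}{1318}}{9} = - \frac{2}{9} + \frac{- \frac{41641}{244860} - \frac{2361}{1318}}{9} = - \frac{2}{9} + \frac{1}{9} \left(- \frac{316498649}{161362740}\right) = - \frac{2}{9} - \frac{316498649}{1452264660} = - \frac{639224129}{1452264660} \approx -0.44016$)
$c = -25$ ($c = 4 \left(-5\right) - 5 = -20 - 5 = -25$)
$- \frac{326040}{X} + \frac{95747}{B{\left(-31,c \right)}} = - \frac{326040}{- \frac{639224129}{1452264660}} + \frac{95747}{-31 - -25} = \left(-326040\right) \left(- \frac{1452264660}{639224129}\right) + \frac{95747}{-31 + 25} = \frac{473496369746400}{639224129} + \frac{95747}{-6} = \frac{473496369746400}{639224129} + 95747 \left(- \frac{1}{6}\right) = \frac{473496369746400}{639224129} - \frac{95747}{6} = \frac{2779774425799037}{3835344774}$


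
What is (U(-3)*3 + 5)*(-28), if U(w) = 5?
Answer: -560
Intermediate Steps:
(U(-3)*3 + 5)*(-28) = (5*3 + 5)*(-28) = (15 + 5)*(-28) = 20*(-28) = -560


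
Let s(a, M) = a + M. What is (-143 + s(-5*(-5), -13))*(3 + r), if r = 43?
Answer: -6026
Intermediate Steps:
s(a, M) = M + a
(-143 + s(-5*(-5), -13))*(3 + r) = (-143 + (-13 - 5*(-5)))*(3 + 43) = (-143 + (-13 + 25))*46 = (-143 + 12)*46 = -131*46 = -6026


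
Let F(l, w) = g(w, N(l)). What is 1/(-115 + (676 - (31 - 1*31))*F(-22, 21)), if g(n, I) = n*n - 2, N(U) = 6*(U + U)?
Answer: 1/296649 ≈ 3.3710e-6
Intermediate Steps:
N(U) = 12*U (N(U) = 6*(2*U) = 12*U)
g(n, I) = -2 + n**2 (g(n, I) = n**2 - 2 = -2 + n**2)
F(l, w) = -2 + w**2
1/(-115 + (676 - (31 - 1*31))*F(-22, 21)) = 1/(-115 + (676 - (31 - 1*31))*(-2 + 21**2)) = 1/(-115 + (676 - (31 - 31))*(-2 + 441)) = 1/(-115 + (676 - 1*0)*439) = 1/(-115 + (676 + 0)*439) = 1/(-115 + 676*439) = 1/(-115 + 296764) = 1/296649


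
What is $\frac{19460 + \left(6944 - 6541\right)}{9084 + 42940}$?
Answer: $\frac{19863}{52024} \approx 0.3818$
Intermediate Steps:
$\frac{19460 + \left(6944 - 6541\right)}{9084 + 42940} = \frac{19460 + \left(6944 - 6541\right)}{52024} = \left(19460 + 403\right) \frac{1}{52024} = 19863 \cdot \frac{1}{52024} = \frac{19863}{52024}$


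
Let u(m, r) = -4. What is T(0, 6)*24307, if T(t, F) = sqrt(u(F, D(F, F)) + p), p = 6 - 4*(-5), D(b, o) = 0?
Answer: 24307*sqrt(22) ≈ 1.1401e+5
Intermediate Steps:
p = 26 (p = 6 + 20 = 26)
T(t, F) = sqrt(22) (T(t, F) = sqrt(-4 + 26) = sqrt(22))
T(0, 6)*24307 = sqrt(22)*24307 = 24307*sqrt(22)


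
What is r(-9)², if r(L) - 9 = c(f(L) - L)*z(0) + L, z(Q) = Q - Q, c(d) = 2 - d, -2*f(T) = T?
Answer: 0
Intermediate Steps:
f(T) = -T/2
z(Q) = 0
r(L) = 9 + L (r(L) = 9 + ((2 - (-L/2 - L))*0 + L) = 9 + ((2 - (-3)*L/2)*0 + L) = 9 + ((2 + 3*L/2)*0 + L) = 9 + (0 + L) = 9 + L)
r(-9)² = (9 - 9)² = 0² = 0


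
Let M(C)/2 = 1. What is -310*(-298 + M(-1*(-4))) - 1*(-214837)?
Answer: 306597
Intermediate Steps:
M(C) = 2 (M(C) = 2*1 = 2)
-310*(-298 + M(-1*(-4))) - 1*(-214837) = -310*(-298 + 2) - 1*(-214837) = -310*(-296) + 214837 = 91760 + 214837 = 306597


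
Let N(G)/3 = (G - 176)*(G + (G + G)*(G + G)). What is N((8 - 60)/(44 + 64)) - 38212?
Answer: -252257557/6561 ≈ -38448.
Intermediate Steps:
N(G) = 3*(-176 + G)*(G + 4*G²) (N(G) = 3*((G - 176)*(G + (G + G)*(G + G))) = 3*((-176 + G)*(G + (2*G)*(2*G))) = 3*((-176 + G)*(G + 4*G²)) = 3*(-176 + G)*(G + 4*G²))
N((8 - 60)/(44 + 64)) - 38212 = 3*((8 - 60)/(44 + 64))*(-176 - 703*(8 - 60)/(44 + 64) + 4*((8 - 60)/(44 + 64))²) - 38212 = 3*(-52/108)*(-176 - (-36556)/108 + 4*(-52/108)²) - 38212 = 3*(-52*1/108)*(-176 - (-36556)/108 + 4*(-52*1/108)²) - 38212 = 3*(-13/27)*(-176 - 703*(-13/27) + 4*(-13/27)²) - 38212 = 3*(-13/27)*(-176 + 9139/27 + 4*(169/729)) - 38212 = 3*(-13/27)*(-176 + 9139/27 + 676/729) - 38212 = 3*(-13/27)*(119125/729) - 38212 = -1548625/6561 - 38212 = -252257557/6561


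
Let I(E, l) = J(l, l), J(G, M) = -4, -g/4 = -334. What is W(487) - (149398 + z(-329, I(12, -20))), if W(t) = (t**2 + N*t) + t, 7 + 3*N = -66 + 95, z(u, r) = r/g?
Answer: 92012995/1002 ≈ 91829.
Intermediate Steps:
g = 1336 (g = -4*(-334) = 1336)
I(E, l) = -4
z(u, r) = r/1336
N = 22/3 (N = -7/3 + (-66 + 95)/3 = -7/3 + (1/3)*29 = -7/3 + 29/3 = 22/3 ≈ 7.3333)
W(t) = t**2 + 25*t/3 (W(t) = (t**2 + 22*t/3) + t = t**2 + 25*t/3)
W(487) - (149398 + z(-329, I(12, -20))) = (1/3)*487*(25 + 3*487) - (149398 + (1/1336)*(-4)) = (1/3)*487*(25 + 1461) - (149398 - 1/334) = (1/3)*487*1486 - 1*49898931/334 = 723682/3 - 49898931/334 = 92012995/1002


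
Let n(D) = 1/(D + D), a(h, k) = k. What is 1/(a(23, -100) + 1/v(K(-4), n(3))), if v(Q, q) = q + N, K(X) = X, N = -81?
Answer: -485/48506 ≈ -0.0099988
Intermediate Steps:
n(D) = 1/(2*D)
v(Q, q) = -81 + q (v(Q, q) = q - 81 = -81 + q)
1/(a(23, -100) + 1/v(K(-4), n(3))) = 1/(-100 + 1/(-81 + (½)/3)) = 1/(-100 + 1/(-81 + (½)*(⅓))) = 1/(-100 + 1/(-81 + ⅙)) = 1/(-100 + 1/(-485/6)) = 1/(-100 - 6/485) = 1/(-48506/485) = -485/48506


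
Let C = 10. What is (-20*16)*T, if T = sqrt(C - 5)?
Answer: -320*sqrt(5) ≈ -715.54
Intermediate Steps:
T = sqrt(5) (T = sqrt(10 - 5) = sqrt(5) ≈ 2.2361)
(-20*16)*T = (-20*16)*sqrt(5) = -320*sqrt(5)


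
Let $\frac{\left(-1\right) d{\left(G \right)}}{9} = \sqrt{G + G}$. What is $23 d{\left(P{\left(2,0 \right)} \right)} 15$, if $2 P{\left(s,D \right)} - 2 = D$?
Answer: $- 3105 \sqrt{2} \approx -4391.1$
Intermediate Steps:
$P{\left(s,D \right)} = 1 + \frac{D}{2}$
$d{\left(G \right)} = - 9 \sqrt{2} \sqrt{G}$ ($d{\left(G \right)} = - 9 \sqrt{G + G} = - 9 \sqrt{2 G} = - 9 \sqrt{2} \sqrt{G}$)
$23 d{\left(P{\left(2,0 \right)} \right)} 15 = 23 \left(- 9 \sqrt{2} \sqrt{1 + \frac{1}{2} \cdot 0}\right) 15 = 23 \left(- 9 \sqrt{2} \sqrt{1 + 0}\right) 15 = 23 \left(- 9 \sqrt{2} \sqrt{1}\right) 15 = 23 \left(\left(-9\right) \sqrt{2} \cdot 1\right) 15 = 23 \left(- 9 \sqrt{2}\right) 15 = - 207 \sqrt{2} \cdot 15 = - 3105 \sqrt{2}$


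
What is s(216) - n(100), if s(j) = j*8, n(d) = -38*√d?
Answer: 2108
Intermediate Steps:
s(j) = 8*j
s(216) - n(100) = 8*216 - (-38)*√100 = 1728 - (-38)*10 = 1728 - 1*(-380) = 1728 + 380 = 2108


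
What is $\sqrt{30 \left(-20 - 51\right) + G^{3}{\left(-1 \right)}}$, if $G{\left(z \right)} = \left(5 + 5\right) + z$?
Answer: $i \sqrt{1401} \approx 37.43 i$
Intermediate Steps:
$G{\left(z \right)} = 10 + z$
$\sqrt{30 \left(-20 - 51\right) + G^{3}{\left(-1 \right)}} = \sqrt{30 \left(-20 - 51\right) + \left(10 - 1\right)^{3}} = \sqrt{30 \left(-71\right) + 9^{3}} = \sqrt{-2130 + 729} = \sqrt{-1401} = i \sqrt{1401}$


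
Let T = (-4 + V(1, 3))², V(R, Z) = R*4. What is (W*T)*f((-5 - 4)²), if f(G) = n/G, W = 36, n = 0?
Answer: 0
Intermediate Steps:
f(G) = 0 (f(G) = 0/G = 0)
V(R, Z) = 4*R
T = 0 (T = (-4 + 4*1)² = (-4 + 4)² = 0² = 0)
(W*T)*f((-5 - 4)²) = (36*0)*0 = 0*0 = 0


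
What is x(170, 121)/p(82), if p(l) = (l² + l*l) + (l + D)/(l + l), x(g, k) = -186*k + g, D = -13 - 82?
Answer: -3663104/2205459 ≈ -1.6609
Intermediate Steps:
D = -95
x(g, k) = g - 186*k
p(l) = 2*l² + (-95 + l)/(2*l) (p(l) = (l² + l*l) + (l - 95)/(l + l) = (l² + l²) + (-95 + l)/((2*l)) = 2*l² + (-95 + l)*(1/(2*l)) = 2*l² + (-95 + l)/(2*l))
x(170, 121)/p(82) = (170 - 186*121)/(((½)*(-95 + 82 + 4*82³)/82)) = (170 - 22506)/(((½)*(1/82)*(-95 + 82 + 4*551368))) = -22336*164/(-95 + 82 + 2205472) = -22336/((½)*(1/82)*2205459) = -22336/2205459/164 = -22336*164/2205459 = -3663104/2205459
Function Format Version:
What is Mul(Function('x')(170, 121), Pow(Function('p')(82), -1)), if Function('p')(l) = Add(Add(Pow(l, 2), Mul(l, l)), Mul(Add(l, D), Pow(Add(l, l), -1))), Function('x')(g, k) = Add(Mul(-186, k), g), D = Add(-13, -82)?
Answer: Rational(-3663104, 2205459) ≈ -1.6609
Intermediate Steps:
D = -95
Function('x')(g, k) = Add(g, Mul(-186, k))
Function('p')(l) = Add(Mul(2, Pow(l, 2)), Mul(Rational(1, 2), Pow(l, -1), Add(-95, l))) (Function('p')(l) = Add(Add(Pow(l, 2), Mul(l, l)), Mul(Add(l, -95), Pow(Add(l, l), -1))) = Add(Add(Pow(l, 2), Pow(l, 2)), Mul(Add(-95, l), Pow(Mul(2, l), -1))) = Add(Mul(2, Pow(l, 2)), Mul(Add(-95, l), Mul(Rational(1, 2), Pow(l, -1)))) = Add(Mul(2, Pow(l, 2)), Mul(Rational(1, 2), Pow(l, -1), Add(-95, l))))
Mul(Function('x')(170, 121), Pow(Function('p')(82), -1)) = Mul(Add(170, Mul(-186, 121)), Pow(Mul(Rational(1, 2), Pow(82, -1), Add(-95, 82, Mul(4, Pow(82, 3)))), -1)) = Mul(Add(170, -22506), Pow(Mul(Rational(1, 2), Rational(1, 82), Add(-95, 82, Mul(4, 551368))), -1)) = Mul(-22336, Pow(Mul(Rational(1, 2), Rational(1, 82), Add(-95, 82, 2205472)), -1)) = Mul(-22336, Pow(Mul(Rational(1, 2), Rational(1, 82), 2205459), -1)) = Mul(-22336, Pow(Rational(2205459, 164), -1)) = Mul(-22336, Rational(164, 2205459)) = Rational(-3663104, 2205459)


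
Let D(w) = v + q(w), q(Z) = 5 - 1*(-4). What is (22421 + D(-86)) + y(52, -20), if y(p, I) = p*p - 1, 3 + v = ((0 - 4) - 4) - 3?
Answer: 25119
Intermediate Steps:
q(Z) = 9 (q(Z) = 5 + 4 = 9)
v = -14 (v = -3 + (((0 - 4) - 4) - 3) = -3 + ((-4 - 4) - 3) = -3 + (-8 - 3) = -3 - 11 = -14)
y(p, I) = -1 + p² (y(p, I) = p² - 1 = -1 + p²)
D(w) = -5 (D(w) = -14 + 9 = -5)
(22421 + D(-86)) + y(52, -20) = (22421 - 5) + (-1 + 52²) = 22416 + (-1 + 2704) = 22416 + 2703 = 25119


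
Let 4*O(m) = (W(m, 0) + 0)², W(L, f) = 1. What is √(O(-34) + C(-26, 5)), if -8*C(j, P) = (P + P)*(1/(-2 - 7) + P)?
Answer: I*√211/6 ≈ 2.421*I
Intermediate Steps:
C(j, P) = -P*(-⅑ + P)/4 (C(j, P) = -(P + P)*(1/(-2 - 7) + P)/8 = -2*P*(1/(-9) + P)/8 = -2*P*(-⅑ + P)/8 = -P*(-⅑ + P)/4)
O(m) = ¼ (O(m) = (1 + 0)²/4 = (¼)*1² = (¼)*1 = ¼)
√(O(-34) + C(-26, 5)) = √(¼ + (1/36)*5*(1 - 9*5)) = √(¼ + (1/36)*5*(1 - 45)) = √(¼ + (1/36)*5*(-44)) = √(¼ - 55/9) = √(-211/36) = I*√211/6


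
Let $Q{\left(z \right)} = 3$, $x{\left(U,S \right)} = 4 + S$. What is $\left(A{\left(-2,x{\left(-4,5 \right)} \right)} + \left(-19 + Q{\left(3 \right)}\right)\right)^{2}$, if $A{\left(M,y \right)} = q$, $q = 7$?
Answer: $81$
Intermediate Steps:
$A{\left(M,y \right)} = 7$
$\left(A{\left(-2,x{\left(-4,5 \right)} \right)} + \left(-19 + Q{\left(3 \right)}\right)\right)^{2} = \left(7 + \left(-19 + 3\right)\right)^{2} = \left(7 - 16\right)^{2} = \left(-9\right)^{2} = 81$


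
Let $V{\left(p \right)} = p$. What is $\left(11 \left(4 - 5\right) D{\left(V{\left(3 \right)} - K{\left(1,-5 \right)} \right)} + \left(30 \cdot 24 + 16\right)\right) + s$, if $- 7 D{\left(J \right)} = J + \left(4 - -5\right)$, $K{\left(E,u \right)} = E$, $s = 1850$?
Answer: $\frac{18223}{7} \approx 2603.3$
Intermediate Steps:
$D{\left(J \right)} = - \frac{9}{7} - \frac{J}{7}$ ($D{\left(J \right)} = - \frac{J + \left(4 - -5\right)}{7} = - \frac{J + \left(4 + 5\right)}{7} = - \frac{J + 9}{7} = - \frac{9 + J}{7} = - \frac{9}{7} - \frac{J}{7}$)
$\left(11 \left(4 - 5\right) D{\left(V{\left(3 \right)} - K{\left(1,-5 \right)} \right)} + \left(30 \cdot 24 + 16\right)\right) + s = \left(11 \left(4 - 5\right) \left(- \frac{9}{7} - \frac{3 - 1}{7}\right) + \left(30 \cdot 24 + 16\right)\right) + 1850 = \left(11 \left(4 - 5\right) \left(- \frac{9}{7} - \frac{3 - 1}{7}\right) + \left(720 + 16\right)\right) + 1850 = \left(11 \left(-1\right) \left(- \frac{9}{7} - \frac{2}{7}\right) + 736\right) + 1850 = \left(- 11 \left(- \frac{9}{7} - \frac{2}{7}\right) + 736\right) + 1850 = \left(\left(-11\right) \left(- \frac{11}{7}\right) + 736\right) + 1850 = \left(\frac{121}{7} + 736\right) + 1850 = \frac{5273}{7} + 1850 = \frac{18223}{7}$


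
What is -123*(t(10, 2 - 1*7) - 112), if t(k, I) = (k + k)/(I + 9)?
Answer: 13161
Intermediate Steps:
t(k, I) = 2*k/(9 + I) (t(k, I) = (2*k)/(9 + I) = 2*k/(9 + I))
-123*(t(10, 2 - 1*7) - 112) = -123*(2*10/(9 + (2 - 1*7)) - 112) = -123*(2*10/(9 + (2 - 7)) - 112) = -123*(2*10/(9 - 5) - 112) = -123*(2*10/4 - 112) = -123*(2*10*(1/4) - 112) = -123*(5 - 112) = -123*(-107) = 13161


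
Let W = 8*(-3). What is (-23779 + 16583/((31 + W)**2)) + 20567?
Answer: -20115/7 ≈ -2873.6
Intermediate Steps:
W = -24
(-23779 + 16583/((31 + W)**2)) + 20567 = (-23779 + 16583/((31 - 24)**2)) + 20567 = (-23779 + 16583/(7**2)) + 20567 = (-23779 + 16583/49) + 20567 = (-23779 + 16583*(1/49)) + 20567 = (-23779 + 2369/7) + 20567 = -164084/7 + 20567 = -20115/7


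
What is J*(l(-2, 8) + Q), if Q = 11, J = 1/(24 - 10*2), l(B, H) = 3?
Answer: 7/2 ≈ 3.5000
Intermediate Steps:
J = ¼ (J = 1/(24 - 20) = 1/4 = ¼ ≈ 0.25000)
J*(l(-2, 8) + Q) = (3 + 11)/4 = (¼)*14 = 7/2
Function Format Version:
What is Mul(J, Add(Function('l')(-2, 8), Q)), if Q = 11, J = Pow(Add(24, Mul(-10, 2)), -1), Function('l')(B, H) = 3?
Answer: Rational(7, 2) ≈ 3.5000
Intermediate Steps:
J = Rational(1, 4) (J = Pow(Add(24, -20), -1) = Pow(4, -1) = Rational(1, 4) ≈ 0.25000)
Mul(J, Add(Function('l')(-2, 8), Q)) = Mul(Rational(1, 4), Add(3, 11)) = Mul(Rational(1, 4), 14) = Rational(7, 2)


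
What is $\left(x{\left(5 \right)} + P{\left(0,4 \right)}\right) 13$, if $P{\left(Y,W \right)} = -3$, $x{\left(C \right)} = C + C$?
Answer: $91$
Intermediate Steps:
$x{\left(C \right)} = 2 C$
$\left(x{\left(5 \right)} + P{\left(0,4 \right)}\right) 13 = \left(2 \cdot 5 - 3\right) 13 = \left(10 - 3\right) 13 = 7 \cdot 13 = 91$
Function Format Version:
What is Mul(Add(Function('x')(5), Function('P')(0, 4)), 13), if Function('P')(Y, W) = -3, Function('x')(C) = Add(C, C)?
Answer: 91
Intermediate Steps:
Function('x')(C) = Mul(2, C)
Mul(Add(Function('x')(5), Function('P')(0, 4)), 13) = Mul(Add(Mul(2, 5), -3), 13) = Mul(Add(10, -3), 13) = Mul(7, 13) = 91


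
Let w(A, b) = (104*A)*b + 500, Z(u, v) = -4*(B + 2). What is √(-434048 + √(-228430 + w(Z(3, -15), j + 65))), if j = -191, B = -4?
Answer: √(-434048 + I*√332762) ≈ 0.438 + 658.82*I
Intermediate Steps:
Z(u, v) = 8 (Z(u, v) = -4*(-4 + 2) = -4*(-2) = 8)
w(A, b) = 500 + 104*A*b (w(A, b) = 104*A*b + 500 = 500 + 104*A*b)
√(-434048 + √(-228430 + w(Z(3, -15), j + 65))) = √(-434048 + √(-228430 + (500 + 104*8*(-191 + 65)))) = √(-434048 + √(-228430 + (500 + 104*8*(-126)))) = √(-434048 + √(-228430 + (500 - 104832))) = √(-434048 + √(-228430 - 104332)) = √(-434048 + √(-332762)) = √(-434048 + I*√332762)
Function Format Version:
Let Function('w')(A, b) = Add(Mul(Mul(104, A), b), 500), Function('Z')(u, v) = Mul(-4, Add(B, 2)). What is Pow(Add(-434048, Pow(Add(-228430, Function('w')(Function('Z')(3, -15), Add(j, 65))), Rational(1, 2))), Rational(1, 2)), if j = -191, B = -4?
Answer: Pow(Add(-434048, Mul(I, Pow(332762, Rational(1, 2)))), Rational(1, 2)) ≈ Add(0.438, Mul(658.82, I))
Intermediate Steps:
Function('Z')(u, v) = 8 (Function('Z')(u, v) = Mul(-4, Add(-4, 2)) = Mul(-4, -2) = 8)
Function('w')(A, b) = Add(500, Mul(104, A, b)) (Function('w')(A, b) = Add(Mul(104, A, b), 500) = Add(500, Mul(104, A, b)))
Pow(Add(-434048, Pow(Add(-228430, Function('w')(Function('Z')(3, -15), Add(j, 65))), Rational(1, 2))), Rational(1, 2)) = Pow(Add(-434048, Pow(Add(-228430, Add(500, Mul(104, 8, Add(-191, 65)))), Rational(1, 2))), Rational(1, 2)) = Pow(Add(-434048, Pow(Add(-228430, Add(500, Mul(104, 8, -126))), Rational(1, 2))), Rational(1, 2)) = Pow(Add(-434048, Pow(Add(-228430, Add(500, -104832)), Rational(1, 2))), Rational(1, 2)) = Pow(Add(-434048, Pow(Add(-228430, -104332), Rational(1, 2))), Rational(1, 2)) = Pow(Add(-434048, Pow(-332762, Rational(1, 2))), Rational(1, 2)) = Pow(Add(-434048, Mul(I, Pow(332762, Rational(1, 2)))), Rational(1, 2))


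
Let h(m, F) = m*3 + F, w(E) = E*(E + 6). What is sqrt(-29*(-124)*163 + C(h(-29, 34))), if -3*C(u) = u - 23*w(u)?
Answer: sqrt(5447370)/3 ≈ 777.99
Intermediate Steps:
w(E) = E*(6 + E)
h(m, F) = F + 3*m (h(m, F) = 3*m + F = F + 3*m)
C(u) = -u/3 + 23*u*(6 + u)/3 (C(u) = -(u - 23*u*(6 + u))/3 = -u/3 + 23*u*(6 + u)/3)
sqrt(-29*(-124)*163 + C(h(-29, 34))) = sqrt(-29*(-124)*163 + (34 + 3*(-29))*(137 + 23*(34 + 3*(-29)))/3) = sqrt(3596*163 + (34 - 87)*(137 + 23*(34 - 87))/3) = sqrt(586148 + (1/3)*(-53)*(137 + 23*(-53))) = sqrt(586148 + (1/3)*(-53)*(137 - 1219)) = sqrt(586148 + (1/3)*(-53)*(-1082)) = sqrt(586148 + 57346/3) = sqrt(1815790/3) = sqrt(5447370)/3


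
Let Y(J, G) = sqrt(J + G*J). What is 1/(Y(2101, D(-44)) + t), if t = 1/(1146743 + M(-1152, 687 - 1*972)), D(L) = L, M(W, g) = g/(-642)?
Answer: 52516262758/5440697580793123509083 - 60222680017191409*I*sqrt(90343)/5440697580793123509083 ≈ 9.6525e-12 - 0.003327*I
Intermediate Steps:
M(W, g) = -g/642 (M(W, g) = g*(-1/642) = -g/642)
t = 214/245403097 (t = 1/(1146743 - (687 - 1*972)/642) = 1/(1146743 - (687 - 972)/642) = 1/(1146743 - 1/642*(-285)) = 1/(1146743 + 95/214) = 1/(245403097/214) = 214/245403097 ≈ 8.7203e-7)
1/(Y(2101, D(-44)) + t) = 1/(sqrt(2101*(1 - 44)) + 214/245403097) = 1/(sqrt(2101*(-43)) + 214/245403097) = 1/(sqrt(-90343) + 214/245403097) = 1/(I*sqrt(90343) + 214/245403097) = 1/(214/245403097 + I*sqrt(90343))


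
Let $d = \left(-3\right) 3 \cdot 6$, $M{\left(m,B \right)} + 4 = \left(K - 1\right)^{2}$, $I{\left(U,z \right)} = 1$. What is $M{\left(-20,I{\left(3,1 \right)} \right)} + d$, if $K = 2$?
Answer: $-57$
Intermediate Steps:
$M{\left(m,B \right)} = -3$ ($M{\left(m,B \right)} = -4 + \left(2 - 1\right)^{2} = -4 + 1^{2} = -4 + 1 = -3$)
$d = -54$ ($d = \left(-9\right) 6 = -54$)
$M{\left(-20,I{\left(3,1 \right)} \right)} + d = -3 - 54 = -57$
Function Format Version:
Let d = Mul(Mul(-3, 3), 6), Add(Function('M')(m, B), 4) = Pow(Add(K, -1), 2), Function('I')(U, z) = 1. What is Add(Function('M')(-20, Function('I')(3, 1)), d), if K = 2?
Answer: -57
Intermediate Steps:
Function('M')(m, B) = -3 (Function('M')(m, B) = Add(-4, Pow(Add(2, -1), 2)) = Add(-4, Pow(1, 2)) = Add(-4, 1) = -3)
d = -54 (d = Mul(-9, 6) = -54)
Add(Function('M')(-20, Function('I')(3, 1)), d) = Add(-3, -54) = -57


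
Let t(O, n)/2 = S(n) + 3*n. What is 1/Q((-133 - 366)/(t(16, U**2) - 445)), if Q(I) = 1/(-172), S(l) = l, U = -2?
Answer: -172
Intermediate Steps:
t(O, n) = 8*n (t(O, n) = 2*(n + 3*n) = 2*(4*n) = 8*n)
Q(I) = -1/172
1/Q((-133 - 366)/(t(16, U**2) - 445)) = 1/(-1/172) = -172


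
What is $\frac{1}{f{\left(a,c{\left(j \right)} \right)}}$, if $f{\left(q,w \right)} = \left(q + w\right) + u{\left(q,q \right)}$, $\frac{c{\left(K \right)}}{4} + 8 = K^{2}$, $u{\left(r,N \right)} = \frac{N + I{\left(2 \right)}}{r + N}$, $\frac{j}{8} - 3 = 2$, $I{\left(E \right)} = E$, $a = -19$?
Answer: $\frac{38}{241279} \approx 0.00015749$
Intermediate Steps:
$j = 40$ ($j = 24 + 8 \cdot 2 = 24 + 16 = 40$)
$u{\left(r,N \right)} = \frac{2 + N}{N + r}$ ($u{\left(r,N \right)} = \frac{N + 2}{r + N} = \frac{2 + N}{N + r}$)
$c{\left(K \right)} = -32 + 4 K^{2}$
$f{\left(q,w \right)} = q + w + \frac{2 + q}{2 q}$ ($f{\left(q,w \right)} = \left(q + w\right) + \frac{2 + q}{q + q} = \left(q + w\right) + \frac{2 + q}{2 q} = q + w + \frac{2 + q}{2 q}$)
$\frac{1}{f{\left(a,c{\left(j \right)} \right)}} = \frac{1}{\frac{1}{2} - 19 - \left(32 - 4 \cdot 40^{2}\right) + \frac{1}{-19}} = \frac{1}{\frac{1}{2} - 19 + \left(-32 + 4 \cdot 1600\right) - \frac{1}{19}} = \frac{1}{\frac{1}{2} - 19 + \left(-32 + 6400\right) - \frac{1}{19}} = \frac{1}{\frac{1}{2} - 19 + 6368 - \frac{1}{19}} = \frac{1}{\frac{241279}{38}} = \frac{38}{241279}$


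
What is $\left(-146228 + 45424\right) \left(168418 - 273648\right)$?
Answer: $10607604920$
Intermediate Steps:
$\left(-146228 + 45424\right) \left(168418 - 273648\right) = \left(-100804\right) \left(-105230\right) = 10607604920$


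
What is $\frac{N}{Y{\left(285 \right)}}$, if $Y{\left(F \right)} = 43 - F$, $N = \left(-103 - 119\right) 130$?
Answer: $\frac{14430}{121} \approx 119.26$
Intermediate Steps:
$N = -28860$ ($N = \left(-222\right) 130 = -28860$)
$\frac{N}{Y{\left(285 \right)}} = - \frac{28860}{43 - 285} = - \frac{28860}{-242} = \left(-28860\right) \left(- \frac{1}{242}\right) = \frac{14430}{121}$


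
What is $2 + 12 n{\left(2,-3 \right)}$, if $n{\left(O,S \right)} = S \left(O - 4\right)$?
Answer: $74$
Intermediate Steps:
$n{\left(O,S \right)} = S \left(-4 + O\right)$
$2 + 12 n{\left(2,-3 \right)} = 2 + 12 \left(- 3 \left(-4 + 2\right)\right) = 2 + 12 \left(\left(-3\right) \left(-2\right)\right) = 2 + 12 \cdot 6 = 2 + 72 = 74$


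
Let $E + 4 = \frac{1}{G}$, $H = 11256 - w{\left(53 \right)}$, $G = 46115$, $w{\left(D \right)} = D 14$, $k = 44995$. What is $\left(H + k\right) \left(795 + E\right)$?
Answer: $\frac{2024799905694}{46115} \approx 4.3908 \cdot 10^{7}$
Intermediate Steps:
$w{\left(D \right)} = 14 D$
$H = 10514$ ($H = 11256 - 14 \cdot 53 = 11256 - 742 = 10514$)
$E = - \frac{184459}{46115}$ ($E = -4 + \frac{1}{46115} = - \frac{184459}{46115} \approx -4.0$)
$\left(H + k\right) \left(795 + E\right) = \left(10514 + 44995\right) \left(795 - \frac{184459}{46115}\right) = 55509 \cdot \frac{36476966}{46115} = \frac{2024799905694}{46115}$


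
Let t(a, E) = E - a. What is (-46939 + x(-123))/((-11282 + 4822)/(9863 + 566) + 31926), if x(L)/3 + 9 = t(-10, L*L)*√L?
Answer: -10648009/7238039 + 473653893*I*√123/332949794 ≈ -1.4711 + 15.777*I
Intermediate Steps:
x(L) = -27 + 3*√L*(10 + L²) (x(L) = -27 + 3*((L*L - 1*(-10))*√L) = -27 + 3*((L² + 10)*√L) = -27 + 3*((10 + L²)*√L) = -27 + 3*(√L*(10 + L²)) = -27 + 3*√L*(10 + L²))
(-46939 + x(-123))/((-11282 + 4822)/(9863 + 566) + 31926) = (-46939 + (-27 + 3*√(-123)*(10 + (-123)²)))/((-11282 + 4822)/(9863 + 566) + 31926) = (-46939 + (-27 + 3*(I*√123)*(10 + 15129)))/(-6460/10429 + 31926) = (-46939 + (-27 + 3*(I*√123)*15139))/(-6460*1/10429 + 31926) = (-46939 + (-27 + 45417*I*√123))/(-6460/10429 + 31926) = (-46966 + 45417*I*√123)/(332949794/10429) = (-46966 + 45417*I*√123)*(10429/332949794) = -10648009/7238039 + 473653893*I*√123/332949794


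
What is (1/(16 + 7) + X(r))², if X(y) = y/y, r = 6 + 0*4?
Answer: 576/529 ≈ 1.0888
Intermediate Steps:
r = 6 (r = 6 + 0 = 6)
X(y) = 1
(1/(16 + 7) + X(r))² = (1/(16 + 7) + 1)² = (1/23 + 1)² = (24/23)² = 576/529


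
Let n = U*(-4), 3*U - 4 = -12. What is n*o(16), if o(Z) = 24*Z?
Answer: 4096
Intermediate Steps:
U = -8/3 (U = 4/3 + (⅓)*(-12) = 4/3 - 4 = -8/3 ≈ -2.6667)
n = 32/3 (n = -8/3*(-4) = 32/3 ≈ 10.667)
n*o(16) = 32*(24*16)/3 = (32/3)*384 = 4096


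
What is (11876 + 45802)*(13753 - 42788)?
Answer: -1674680730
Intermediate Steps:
(11876 + 45802)*(13753 - 42788) = 57678*(-29035) = -1674680730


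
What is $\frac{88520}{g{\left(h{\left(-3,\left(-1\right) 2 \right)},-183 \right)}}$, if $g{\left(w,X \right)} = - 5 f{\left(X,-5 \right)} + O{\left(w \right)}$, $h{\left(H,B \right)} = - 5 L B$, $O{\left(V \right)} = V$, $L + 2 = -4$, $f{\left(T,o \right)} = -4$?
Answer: $-2213$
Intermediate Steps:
$L = -6$ ($L = -2 - 4 = -6$)
$h{\left(H,B \right)} = 30 B$ ($h{\left(H,B \right)} = \left(-5\right) \left(-6\right) B = 30 B$)
$g{\left(w,X \right)} = 20 + w$ ($g{\left(w,X \right)} = \left(-5\right) \left(-4\right) + w = 20 + w$)
$\frac{88520}{g{\left(h{\left(-3,\left(-1\right) 2 \right)},-183 \right)}} = \frac{88520}{20 + 30 \left(\left(-1\right) 2\right)} = \frac{88520}{20 + 30 \left(-2\right)} = \frac{88520}{20 - 60} = \frac{88520}{-40} = 88520 \left(- \frac{1}{40}\right) = -2213$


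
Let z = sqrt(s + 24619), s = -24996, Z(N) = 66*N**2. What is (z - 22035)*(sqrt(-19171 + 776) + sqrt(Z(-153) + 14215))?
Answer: -(22035 - I*sqrt(377))*(sqrt(1559209) + I*sqrt(18395)) ≈ -2.7517e+7 - 2.9643e+6*I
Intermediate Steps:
z = I*sqrt(377) (z = sqrt(-24996 + 24619) = sqrt(-377) = I*sqrt(377) ≈ 19.417*I)
(z - 22035)*(sqrt(-19171 + 776) + sqrt(Z(-153) + 14215)) = (I*sqrt(377) - 22035)*(sqrt(-19171 + 776) + sqrt(66*(-153)**2 + 14215)) = (-22035 + I*sqrt(377))*(sqrt(-18395) + sqrt(66*23409 + 14215)) = (-22035 + I*sqrt(377))*(I*sqrt(18395) + sqrt(1544994 + 14215)) = (-22035 + I*sqrt(377))*(I*sqrt(18395) + sqrt(1559209)) = (-22035 + I*sqrt(377))*(sqrt(1559209) + I*sqrt(18395))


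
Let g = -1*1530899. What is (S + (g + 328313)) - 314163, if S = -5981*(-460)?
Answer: 1234511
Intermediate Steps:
S = 2751260
g = -1530899
(S + (g + 328313)) - 314163 = (2751260 + (-1530899 + 328313)) - 314163 = (2751260 - 1202586) - 314163 = 1548674 - 314163 = 1234511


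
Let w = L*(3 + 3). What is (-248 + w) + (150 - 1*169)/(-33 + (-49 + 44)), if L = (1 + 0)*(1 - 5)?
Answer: -543/2 ≈ -271.50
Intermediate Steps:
L = -4 (L = 1*(-4) = -4)
w = -24 (w = -4*(3 + 3) = -4*6 = -24)
(-248 + w) + (150 - 1*169)/(-33 + (-49 + 44)) = (-248 - 24) + (150 - 1*169)/(-33 + (-49 + 44)) = -272 + (150 - 169)/(-33 - 5) = -272 - 19/(-38) = -272 - 19*(-1/38) = -272 + 1/2 = -543/2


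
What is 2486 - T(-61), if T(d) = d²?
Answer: -1235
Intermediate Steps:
2486 - T(-61) = 2486 - 1*(-61)² = 2486 - 1*3721 = 2486 - 3721 = -1235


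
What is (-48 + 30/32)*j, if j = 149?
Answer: -112197/16 ≈ -7012.3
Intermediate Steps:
(-48 + 30/32)*j = (-48 + 30/32)*149 = (-48 + 30*(1/32))*149 = (-48 + 15/16)*149 = -753/16*149 = -112197/16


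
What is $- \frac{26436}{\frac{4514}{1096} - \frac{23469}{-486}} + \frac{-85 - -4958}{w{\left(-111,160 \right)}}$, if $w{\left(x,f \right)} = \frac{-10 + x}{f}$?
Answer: $- \frac{177797343568}{25589509} \approx -6948.1$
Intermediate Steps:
$w{\left(x,f \right)} = \frac{-10 + x}{f}$
$- \frac{26436}{\frac{4514}{1096} - \frac{23469}{-486}} + \frac{-85 - -4958}{w{\left(-111,160 \right)}} = - \frac{26436}{\frac{4514}{1096} - \frac{23469}{-486}} + \frac{-85 - -4958}{\frac{1}{160} \left(-10 - 111\right)} = - \frac{26436}{4514 \cdot \frac{1}{1096} - - \frac{7823}{162}} + \frac{-85 + 4958}{\frac{1}{160} \left(-121\right)} = - \frac{26436}{\frac{2257}{548} + \frac{7823}{162}} + \frac{4873}{- \frac{121}{160}} = - \frac{26436}{\frac{2326319}{44388}} + 4873 \left(- \frac{160}{121}\right) = \left(-26436\right) \frac{44388}{2326319} - \frac{70880}{11} = - \frac{1173441168}{2326319} - \frac{70880}{11} = - \frac{177797343568}{25589509}$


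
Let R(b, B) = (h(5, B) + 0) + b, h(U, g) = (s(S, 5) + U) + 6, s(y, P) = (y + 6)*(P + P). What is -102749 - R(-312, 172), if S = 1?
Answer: -102518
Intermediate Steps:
s(y, P) = 2*P*(6 + y) (s(y, P) = (6 + y)*(2*P) = 2*P*(6 + y))
h(U, g) = 76 + U (h(U, g) = (2*5*(6 + 1) + U) + 6 = (2*5*7 + U) + 6 = (70 + U) + 6 = 76 + U)
R(b, B) = 81 + b (R(b, B) = ((76 + 5) + 0) + b = (81 + 0) + b = 81 + b)
-102749 - R(-312, 172) = -102749 - (81 - 312) = -102749 - 1*(-231) = -102749 + 231 = -102518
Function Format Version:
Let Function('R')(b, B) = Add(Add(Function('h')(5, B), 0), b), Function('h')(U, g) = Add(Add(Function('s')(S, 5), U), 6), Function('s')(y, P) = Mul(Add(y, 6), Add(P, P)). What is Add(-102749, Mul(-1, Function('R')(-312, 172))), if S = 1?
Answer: -102518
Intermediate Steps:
Function('s')(y, P) = Mul(2, P, Add(6, y)) (Function('s')(y, P) = Mul(Add(6, y), Mul(2, P)) = Mul(2, P, Add(6, y)))
Function('h')(U, g) = Add(76, U) (Function('h')(U, g) = Add(Add(Mul(2, 5, Add(6, 1)), U), 6) = Add(Add(Mul(2, 5, 7), U), 6) = Add(Add(70, U), 6) = Add(76, U))
Function('R')(b, B) = Add(81, b) (Function('R')(b, B) = Add(Add(Add(76, 5), 0), b) = Add(Add(81, 0), b) = Add(81, b))
Add(-102749, Mul(-1, Function('R')(-312, 172))) = Add(-102749, Mul(-1, Add(81, -312))) = Add(-102749, Mul(-1, -231)) = Add(-102749, 231) = -102518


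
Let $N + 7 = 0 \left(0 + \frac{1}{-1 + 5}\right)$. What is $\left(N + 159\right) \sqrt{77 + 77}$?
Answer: $152 \sqrt{154} \approx 1886.3$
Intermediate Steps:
$N = -7$ ($N = -7 + 0 \left(0 + \frac{1}{-1 + 5}\right) = -7 + 0 \left(0 + \frac{1}{4}\right) = -7 + 0 \cdot \frac{1}{4} = -7 + 0 = -7$)
$\left(N + 159\right) \sqrt{77 + 77} = \left(-7 + 159\right) \sqrt{77 + 77} = 152 \sqrt{154}$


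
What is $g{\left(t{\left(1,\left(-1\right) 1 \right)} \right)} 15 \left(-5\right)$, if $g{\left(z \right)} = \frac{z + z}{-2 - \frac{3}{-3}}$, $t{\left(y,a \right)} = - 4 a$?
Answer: $600$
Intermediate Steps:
$g{\left(z \right)} = - 2 z$ ($g{\left(z \right)} = \frac{2 z}{-2 - -1} = \frac{2 z}{-2 + 1} = \frac{2 z}{-1} = 2 z \left(-1\right) = - 2 z$)
$g{\left(t{\left(1,\left(-1\right) 1 \right)} \right)} 15 \left(-5\right) = - 2 \left(- 4 \left(\left(-1\right) 1\right)\right) 15 \left(-5\right) = - 2 \left(\left(-4\right) \left(-1\right)\right) \left(-75\right) = \left(-2\right) 4 \left(-75\right) = \left(-8\right) \left(-75\right) = 600$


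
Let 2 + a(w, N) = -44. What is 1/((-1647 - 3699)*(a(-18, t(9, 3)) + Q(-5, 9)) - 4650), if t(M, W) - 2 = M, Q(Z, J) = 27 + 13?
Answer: 1/27426 ≈ 3.6462e-5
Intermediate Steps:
Q(Z, J) = 40
t(M, W) = 2 + M
a(w, N) = -46 (a(w, N) = -2 - 44 = -46)
1/((-1647 - 3699)*(a(-18, t(9, 3)) + Q(-5, 9)) - 4650) = 1/((-1647 - 3699)*(-46 + 40) - 4650) = 1/(-5346*(-6) - 4650) = 1/(32076 - 4650) = 1/27426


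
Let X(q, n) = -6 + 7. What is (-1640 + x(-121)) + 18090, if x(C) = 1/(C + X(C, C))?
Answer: 1973999/120 ≈ 16450.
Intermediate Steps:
X(q, n) = 1
x(C) = 1/(1 + C) (x(C) = 1/(C + 1) = 1/(1 + C))
(-1640 + x(-121)) + 18090 = (-1640 + 1/(1 - 121)) + 18090 = (-1640 + 1/(-120)) + 18090 = (-1640 - 1/120) + 18090 = -196801/120 + 18090 = 1973999/120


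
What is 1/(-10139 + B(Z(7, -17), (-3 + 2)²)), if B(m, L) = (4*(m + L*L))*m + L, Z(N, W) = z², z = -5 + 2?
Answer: -1/9778 ≈ -0.00010227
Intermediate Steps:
z = -3
Z(N, W) = 9 (Z(N, W) = (-3)² = 9)
B(m, L) = L + m*(4*m + 4*L²) (B(m, L) = (4*(m + L²))*m + L = (4*m + 4*L²)*m + L = m*(4*m + 4*L²) + L = L + m*(4*m + 4*L²))
1/(-10139 + B(Z(7, -17), (-3 + 2)²)) = 1/(-10139 + ((-3 + 2)² + 4*9² + 4*9*((-3 + 2)²)²)) = 1/(-10139 + ((-1)² + 4*81 + 4*9*((-1)²)²)) = 1/(-10139 + (1 + 324 + 4*9*1²)) = 1/(-10139 + (1 + 324 + 4*9*1)) = 1/(-10139 + (1 + 324 + 36)) = 1/(-10139 + 361) = 1/(-9778) = -1/9778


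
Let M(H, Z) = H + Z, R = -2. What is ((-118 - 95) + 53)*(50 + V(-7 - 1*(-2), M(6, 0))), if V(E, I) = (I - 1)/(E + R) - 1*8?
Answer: -46240/7 ≈ -6605.7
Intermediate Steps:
V(E, I) = -8 + (-1 + I)/(-2 + E) (V(E, I) = (I - 1)/(E - 2) - 1*8 = (-1 + I)/(-2 + E) - 8 = -8 + (-1 + I)/(-2 + E))
((-118 - 95) + 53)*(50 + V(-7 - 1*(-2), M(6, 0))) = ((-118 - 95) + 53)*(50 + (15 + (6 + 0) - 8*(-7 - 1*(-2)))/(-2 + (-7 - 1*(-2)))) = (-213 + 53)*(50 + (15 + 6 - 8*(-7 + 2))/(-2 + (-7 + 2))) = -160*(50 + (15 + 6 - 8*(-5))/(-2 - 5)) = -160*(50 + (15 + 6 + 40)/(-7)) = -160*(50 - ⅐*61) = -160*(50 - 61/7) = -160*289/7 = -46240/7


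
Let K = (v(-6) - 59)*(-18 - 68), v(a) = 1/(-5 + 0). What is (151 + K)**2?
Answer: 687016521/25 ≈ 2.7481e+7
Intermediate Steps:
v(a) = -1/5 (v(a) = 1/(-5) = -1/5)
K = 25456/5 (K = (-1/5 - 59)*(-18 - 68) = -296/5*(-86) = 25456/5 ≈ 5091.2)
(151 + K)**2 = (151 + 25456/5)**2 = (26211/5)**2 = 687016521/25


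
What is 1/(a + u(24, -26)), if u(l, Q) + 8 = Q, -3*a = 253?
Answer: -3/355 ≈ -0.0084507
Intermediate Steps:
a = -253/3 (a = -⅓*253 = -253/3 ≈ -84.333)
u(l, Q) = -8 + Q
1/(a + u(24, -26)) = 1/(-253/3 + (-8 - 26)) = 1/(-253/3 - 34) = 1/(-355/3) = -3/355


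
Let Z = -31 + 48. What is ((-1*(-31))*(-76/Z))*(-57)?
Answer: 134292/17 ≈ 7899.5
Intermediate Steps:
Z = 17
((-1*(-31))*(-76/Z))*(-57) = ((-1*(-31))*(-76/17))*(-57) = (31*(-76*1/17))*(-57) = (31*(-76/17))*(-57) = -2356/17*(-57) = 134292/17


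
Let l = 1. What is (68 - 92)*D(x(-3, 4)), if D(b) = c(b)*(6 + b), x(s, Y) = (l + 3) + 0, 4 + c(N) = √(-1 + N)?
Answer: 960 - 240*√3 ≈ 544.31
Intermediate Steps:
c(N) = -4 + √(-1 + N)
x(s, Y) = 4 (x(s, Y) = (1 + 3) + 0 = 4 + 0 = 4)
D(b) = (-4 + √(-1 + b))*(6 + b)
(68 - 92)*D(x(-3, 4)) = (68 - 92)*((-4 + √(-1 + 4))*(6 + 4)) = -24*(-4 + √3)*10 = -24*(-40 + 10*√3) = 960 - 240*√3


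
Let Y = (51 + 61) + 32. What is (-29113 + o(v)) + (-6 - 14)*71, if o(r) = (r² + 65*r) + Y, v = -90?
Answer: -28139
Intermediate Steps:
Y = 144 (Y = 112 + 32 = 144)
o(r) = 144 + r² + 65*r (o(r) = (r² + 65*r) + 144 = 144 + r² + 65*r)
(-29113 + o(v)) + (-6 - 14)*71 = (-29113 + (144 + (-90)² + 65*(-90))) + (-6 - 14)*71 = (-29113 + (144 + 8100 - 5850)) - 20*71 = (-29113 + 2394) - 1420 = -26719 - 1420 = -28139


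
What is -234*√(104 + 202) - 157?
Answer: -157 - 702*√34 ≈ -4250.3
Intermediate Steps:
-234*√(104 + 202) - 157 = -702*√34 - 157 = -157 - 702*√34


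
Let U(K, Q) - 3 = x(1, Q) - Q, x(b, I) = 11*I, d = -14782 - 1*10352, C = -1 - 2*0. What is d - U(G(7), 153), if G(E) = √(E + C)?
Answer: -26667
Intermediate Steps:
C = -1 (C = -1 + 0 = -1)
d = -25134 (d = -14782 - 10352 = -25134)
G(E) = √(-1 + E) (G(E) = √(E - 1) = √(-1 + E))
U(K, Q) = 3 + 10*Q (U(K, Q) = 3 + (11*Q - Q) = 3 + 10*Q)
d - U(G(7), 153) = -25134 - (3 + 10*153) = -25134 - (3 + 1530) = -25134 - 1*1533 = -25134 - 1533 = -26667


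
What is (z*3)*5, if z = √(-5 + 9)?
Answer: 30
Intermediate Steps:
z = 2 (z = √4 = 2)
(z*3)*5 = (2*3)*5 = 6*5 = 30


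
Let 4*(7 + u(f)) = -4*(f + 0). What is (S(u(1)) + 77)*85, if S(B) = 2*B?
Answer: 5185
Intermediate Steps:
u(f) = -7 - f (u(f) = -7 + (-4*(f + 0))/4 = -7 + (-4*f)/4 = -7 - f)
(S(u(1)) + 77)*85 = (2*(-7 - 1*1) + 77)*85 = (2*(-7 - 1) + 77)*85 = (2*(-8) + 77)*85 = (-16 + 77)*85 = 61*85 = 5185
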